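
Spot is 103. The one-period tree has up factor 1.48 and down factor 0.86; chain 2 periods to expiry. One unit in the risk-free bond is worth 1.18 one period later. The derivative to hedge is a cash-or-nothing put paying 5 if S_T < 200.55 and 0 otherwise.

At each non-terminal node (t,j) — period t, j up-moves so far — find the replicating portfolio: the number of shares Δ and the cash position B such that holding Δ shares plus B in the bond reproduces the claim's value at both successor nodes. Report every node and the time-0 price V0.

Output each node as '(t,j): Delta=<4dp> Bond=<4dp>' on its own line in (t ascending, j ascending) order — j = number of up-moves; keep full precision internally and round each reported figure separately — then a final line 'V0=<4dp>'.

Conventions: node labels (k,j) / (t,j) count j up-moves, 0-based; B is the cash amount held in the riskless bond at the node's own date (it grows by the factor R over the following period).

Risk-neutral probability p* = (R−d)/(u−d) = (1.18−0.86)/(1.48−0.86) = 0.5161.
Terminal payoffs: V(2,0)=5.0000, V(2,1)=5.0000, V(2,2)=0.0000
(1,0): S=88.5800. Δ = (V_up−V_dn)/(S_up−S_dn) = (5.0000−5.0000)/(131.0984−76.1788) = 0.0000. V = [p*·5.0000 + (1−p*)·5.0000]/1.18 = 4.2373. B = V − Δ·S = 4.2373.
(1,1): S=152.4400. Δ = (V_up−V_dn)/(S_up−S_dn) = (0.0000−5.0000)/(225.6112−131.0984) = -0.0529. V = [p*·0.0000 + (1−p*)·5.0000]/1.18 = 2.0503. B = V − Δ·S = 10.1148.
(0,0): S=103.0000. Δ = (V_up−V_dn)/(S_up−S_dn) = (2.0503−4.2373)/(152.4400−88.5800) = -0.0342. V = [p*·2.0503 + (1−p*)·4.2373]/1.18 = 2.6343. B = V − Δ·S = 6.1617.
Verification: the root portfolio costs Δ(0,0)·S0 + B(0,0) = 2.6343, matching V0.

(0,0): Delta=-0.0342 Bond=6.1617
(1,0): Delta=0.0000 Bond=4.2373
(1,1): Delta=-0.0529 Bond=10.1148
V0=2.6343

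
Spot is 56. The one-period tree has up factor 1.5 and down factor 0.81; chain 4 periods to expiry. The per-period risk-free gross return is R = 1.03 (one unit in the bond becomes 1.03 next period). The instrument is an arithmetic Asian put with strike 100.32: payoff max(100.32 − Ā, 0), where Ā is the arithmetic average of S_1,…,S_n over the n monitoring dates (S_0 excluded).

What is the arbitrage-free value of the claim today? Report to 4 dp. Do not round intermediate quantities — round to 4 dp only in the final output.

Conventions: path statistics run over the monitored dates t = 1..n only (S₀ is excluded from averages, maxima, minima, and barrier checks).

With p* = (R−d)/(u−d) = 0.3188, sum probability × payoff across the paths and divide by R^4.
Enumerate all 2^4 = 16 price paths (U = up ×1.5, D = down ×0.81); each path with k up-moves has probability p*^k·(1−p*)^(4−k).
DDDD: Ā=33.9921, payoff=66.3279, prob=0.215276
UDDD: Ā=62.9484, payoff=37.3716, prob=0.100767
DUDD: Ā=53.2884, payoff=47.0316, prob=0.100767
UUDD: Ā=98.6821, payoff=1.6379, prob=0.047168
DDUD: Ā=45.4638, payoff=54.8562, prob=0.100767
UDUD: Ā=84.1921, payoff=16.1278, prob=0.047168
DUUD: Ā=74.5322, payoff=25.7878, prob=0.047168
UUUD: Ā=138.0225, payoff=0.0000, prob=0.022078
DDDU: Ā=39.1258, payoff=61.1942, prob=0.100767
UDDU: Ā=72.4553, payoff=27.8648, prob=0.047168
DUDU: Ā=62.7953, payoff=37.5247, prob=0.047168
UUDU: Ā=116.2875, payoff=0.0000, prob=0.022078
DDUU: Ā=54.9706, payoff=45.3494, prob=0.047168
UDUU: Ā=101.7975, payoff=0.0000, prob=0.022078
DUUU: Ā=92.1375, payoff=8.1825, prob=0.022078
UUUU: Ā=170.6250, payoff=0.0000, prob=0.010335
Price = Σ prob·payoff / R^4 = 41.936248 / 1.125509 = 37.2598

price = 37.2598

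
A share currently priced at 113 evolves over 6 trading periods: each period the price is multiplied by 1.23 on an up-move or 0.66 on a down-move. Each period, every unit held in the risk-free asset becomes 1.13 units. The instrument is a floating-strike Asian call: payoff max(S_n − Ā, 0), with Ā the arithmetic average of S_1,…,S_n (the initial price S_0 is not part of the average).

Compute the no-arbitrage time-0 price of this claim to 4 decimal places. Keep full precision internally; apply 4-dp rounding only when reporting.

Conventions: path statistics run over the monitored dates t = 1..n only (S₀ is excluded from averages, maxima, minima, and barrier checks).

price = 30.4683

Risk-neutral up-probability p* = (R−d)/(u−d) = (1.13−0.66)/(1.23−0.66) = 0.8246; the claim prices as the p*-weighted sum of path payoffs discounted by R^6.
Enumerate all 2^6 = 64 price paths (U = up ×1.23, D = down ×0.66); each path with k up-moves has probability p*^k·(1−p*)^(6−k).
DDDDDD: Ā=33.5371, payoff=0.0000, prob=0.000029
UDDDDD: Ā=62.5009, payoff=0.0000, prob=0.000137
DUDDDD: Ā=51.7659, payoff=0.0000, prob=0.000137
UUDDDD: Ā=96.4729, payoff=0.0000, prob=0.000644
DDUDDD: Ā=44.6808, payoff=0.0000, prob=0.000137
UDUDDD: Ā=83.2688, payoff=0.0000, prob=0.000644
DUUDDD: Ā=72.5338, payoff=0.0000, prob=0.000644
UUUDDD: Ā=135.1767, payoff=0.0000, prob=0.003027
DDDUDD: Ā=40.0047, payoff=0.0000, prob=0.000137
UDDUDD: Ā=74.5542, payoff=0.0000, prob=0.000644
DUDUDD: Ā=63.8192, payoff=0.0000, prob=0.000644
UUDUDD: Ā=118.9357, payoff=0.0000, prob=0.003027
DDUUDD: Ā=56.7341, payoff=0.0000, prob=0.000644
UDUUDD: Ā=105.7317, payoff=0.0000, prob=0.003027
DUUUDD: Ā=94.9967, payoff=0.0000, prob=0.003027
UUUUDD: Ā=177.0393, payoff=0.0000, prob=0.014228
DDDDUD: Ā=36.9184, payoff=0.0000, prob=0.000137
UDDDUD: Ā=68.8025, payoff=0.0000, prob=0.000644
DUDDUD: Ā=58.0675, payoff=0.0000, prob=0.000644
UUDDUD: Ā=108.2167, payoff=0.0000, prob=0.003027
DDUDUD: Ā=50.9824, payoff=0.0000, prob=0.000644
UDUDUD: Ā=95.0126, payoff=0.0000, prob=0.003027
DUUDUD: Ā=84.2776, payoff=0.0000, prob=0.003027
UUUDUD: Ā=157.0629, payoff=0.0000, prob=0.014228
DDDUUD: Ā=46.3062, payoff=0.0000, prob=0.000644
UDDUUD: Ā=86.2980, payoff=0.0000, prob=0.003027
DUDUUD: Ā=75.5630, payoff=0.0000, prob=0.003027
UUDUUD: Ā=140.8219, payoff=0.0000, prob=0.014228
DDUUUD: Ā=68.4779, payoff=0.0000, prob=0.003027
UDUUUD: Ā=127.6178, payoff=0.0000, prob=0.014228
DUUUUD: Ā=116.8828, payoff=0.0000, prob=0.014228
UUUUUD: Ā=217.8271, payoff=0.0000, prob=0.066871
DDDDDU: Ā=34.8815, payoff=0.0000, prob=0.000137
UDDDDU: Ā=65.0064, payoff=0.0000, prob=0.000644
DUDDDU: Ā=54.2714, payoff=0.0000, prob=0.000644
UUDDDU: Ā=101.1421, payoff=0.0000, prob=0.003027
DDUDDU: Ā=47.1863, payoff=0.0000, prob=0.000644
UDUDDU: Ā=87.9381, payoff=0.0000, prob=0.003027
DUUDDU: Ā=77.2031, payoff=0.0000, prob=0.003027
UUUDDU: Ā=143.8784, payoff=0.0000, prob=0.014228
DDDUDU: Ā=42.5101, payoff=0.0000, prob=0.000644
UDDUDU: Ā=79.2234, payoff=0.0000, prob=0.003027
DUDUDU: Ā=68.4884, payoff=0.0000, prob=0.003027
UUDUDU: Ā=127.6375, payoff=0.0000, prob=0.014228
DDUUDU: Ā=61.4033, payoff=0.0000, prob=0.003027
UDUUDU: Ā=114.4334, payoff=0.0000, prob=0.014228
DUUUDU: Ā=103.6984, payoff=8.9660, prob=0.014228
UUUUDU: Ā=193.2561, payoff=16.7094, prob=0.066871
DDDDUU: Ā=39.4238, payoff=0.0000, prob=0.000644
UDDDUU: Ā=73.4717, payoff=0.0000, prob=0.003027
DUDDUU: Ā=62.7367, payoff=0.0000, prob=0.003027
UUDDUU: Ā=116.9184, payoff=0.0000, prob=0.014228
DDUDUU: Ā=55.6516, payoff=4.8025, prob=0.003027
UDUDUU: Ā=103.7144, payoff=8.9501, prob=0.014228
DUUDUU: Ā=92.9794, payoff=19.6851, prob=0.014228
UUUDUU: Ā=173.2797, payoff=36.6858, prob=0.066871
DDDUUU: Ā=50.9754, payoff=9.4786, prob=0.003027
UDDUUU: Ā=94.9997, payoff=17.6647, prob=0.014228
DUDUUU: Ā=84.2647, payoff=28.3997, prob=0.014228
UUDUUU: Ā=157.0387, payoff=52.9268, prob=0.066871
DDUUUU: Ā=77.1796, payoff=35.4848, prob=0.014228
UDUUUU: Ā=143.8347, payoff=66.1308, prob=0.066871
DUUUUU: Ā=133.0997, payoff=76.8658, prob=0.066871
UUUUUU: Ā=248.0494, payoff=143.2499, prob=0.314295
Price = Σ prob·payoff / R^6 = 63.433561 / 2.081952 = 30.4683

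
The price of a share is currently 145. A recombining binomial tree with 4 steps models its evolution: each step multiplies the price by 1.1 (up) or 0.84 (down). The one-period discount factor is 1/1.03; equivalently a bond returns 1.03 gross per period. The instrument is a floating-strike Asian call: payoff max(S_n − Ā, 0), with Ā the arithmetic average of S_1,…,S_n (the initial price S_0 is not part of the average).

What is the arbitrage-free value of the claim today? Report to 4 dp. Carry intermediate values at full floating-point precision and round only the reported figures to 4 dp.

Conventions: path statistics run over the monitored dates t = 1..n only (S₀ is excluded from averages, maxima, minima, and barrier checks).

Set p* = 0.7308 (from d < R < u); the path-dependent value is the discounted p*-expectation over all price paths.
Enumerate all 2^4 = 16 price paths (U = up ×1.1, D = down ×0.84); each path with k up-moves has probability p*^k·(1−p*)^(4−k).
DDDD: Ā=95.5614, payoff=0.0000, prob=0.005254
UDDD: Ā=125.1399, payoff=0.0000, prob=0.014261
DUDD: Ā=115.7149, payoff=0.0000, prob=0.014261
UUDD: Ā=151.5314, payoff=0.0000, prob=0.038709
DDUD: Ā=107.7979, payoff=0.0000, prob=0.014261
UDUD: Ā=141.1639, payoff=0.0000, prob=0.038709
DUUD: Ā=131.7389, payoff=0.0000, prob=0.038709
UUUD: Ā=172.5152, payoff=0.0000, prob=0.105067
DDDU: Ā=101.1476, payoff=0.0000, prob=0.014261
UDDU: Ā=132.4552, payoff=0.0000, prob=0.038709
DUDU: Ā=123.0302, payoff=0.7673, prob=0.038709
UUDU: Ā=161.1110, payoff=1.0049, prob=0.105067
DDUU: Ā=115.1132, payoff=8.6843, prob=0.038709
UDUU: Ā=150.7434, payoff=11.3724, prob=0.105067
DUUU: Ā=141.3185, payoff=20.7974, prob=0.105067
UUUU: Ā=185.0599, payoff=27.2346, prob=0.285181
Price = Σ prob·payoff / R^4 = 11.618212 / 1.125509 = 10.3226

price = 10.3226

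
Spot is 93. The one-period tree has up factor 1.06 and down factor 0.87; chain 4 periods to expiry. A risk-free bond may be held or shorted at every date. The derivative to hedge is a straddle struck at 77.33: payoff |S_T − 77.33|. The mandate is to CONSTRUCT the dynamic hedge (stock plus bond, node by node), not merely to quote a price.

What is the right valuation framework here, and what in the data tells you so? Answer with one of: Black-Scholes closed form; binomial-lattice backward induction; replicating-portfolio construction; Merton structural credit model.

Key observation: since the answer must list Δ and B at each node of the 1.06/0.87 lattice on 93, the replicating-portfolio method — solving the two-state system at every node — is the one that applies.

framework: replicating-portfolio construction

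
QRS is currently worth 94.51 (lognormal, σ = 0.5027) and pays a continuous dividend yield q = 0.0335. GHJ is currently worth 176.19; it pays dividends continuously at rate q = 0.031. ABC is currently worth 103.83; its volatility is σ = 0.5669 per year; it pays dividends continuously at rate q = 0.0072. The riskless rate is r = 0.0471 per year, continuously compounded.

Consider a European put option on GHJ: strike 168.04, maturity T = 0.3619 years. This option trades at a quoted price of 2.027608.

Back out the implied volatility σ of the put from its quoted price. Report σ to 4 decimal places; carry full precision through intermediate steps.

sigma = 0.1321

At σ = 0.1321 the Black–Scholes value reproduces the quote:
σ√T = 0.1321·√0.3619 = 0.079469
d₁ = (ln(S/K) + (r−q+σ²/2)T) / (σ√T) = (ln(176.19/168.04) + (0.0471−0.031+0.1321²/2)·0.3619) / 0.079469 = (0.047361 + 0.008984) / 0.079469 = 0.709022
d₂ = d₁ − σ√T = 0.709022 − 0.079469 = 0.629553
e^{−rT} = 0.983099
e^{−qT} = 0.988844
N(−d₁) = 0.239156,  N(−d₂) = 0.264494
V = K·e^{−rT}·N(−d₂) − S·e^{−qT}·N(−d₁) = 43.694336 − 41.666728 = 2.027608 (equal to the quote); since ∂V/∂σ > 0 for all σ, the implied volatility is unique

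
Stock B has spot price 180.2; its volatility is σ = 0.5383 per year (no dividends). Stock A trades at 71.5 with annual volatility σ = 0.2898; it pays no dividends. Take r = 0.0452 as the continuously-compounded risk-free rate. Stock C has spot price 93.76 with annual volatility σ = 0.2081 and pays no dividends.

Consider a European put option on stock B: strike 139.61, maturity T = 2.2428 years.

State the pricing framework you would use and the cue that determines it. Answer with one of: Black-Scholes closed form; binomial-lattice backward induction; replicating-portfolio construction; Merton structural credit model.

framework: Black-Scholes closed form

Key observation: a European claim on stock B (strike 139.61) — a lognormal (GBM) underlying with constant rate and volatility — has an exact closed-form value; no lattice or capital structure is involved.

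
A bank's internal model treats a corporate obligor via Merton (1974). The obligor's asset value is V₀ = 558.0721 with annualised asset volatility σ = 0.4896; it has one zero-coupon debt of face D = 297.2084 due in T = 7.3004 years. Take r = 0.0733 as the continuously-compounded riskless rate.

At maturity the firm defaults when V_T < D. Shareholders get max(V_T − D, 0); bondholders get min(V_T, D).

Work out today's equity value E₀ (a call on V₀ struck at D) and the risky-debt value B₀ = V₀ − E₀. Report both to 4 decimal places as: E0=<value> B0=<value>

With assets at 558.0721 and a single debt payment of 297.2084 at 7.3004 years:
d₁ = [ln(V₀/D) + (r + σ²/2)T] / (σ√T)
   = [ln(558.0721/297.2084) + (0.0733 + 0.5·0.4896²)·7.3004] / (0.4896·√7.3004)
   = [0.630055 + 1.410102] / 1.322863 = 1.542229
d₂ = d₁ − σ√T = 1.542229 − 1.322863 = 0.219366
N(d₁) = 0.938491,  N(d₂) = 0.586818,  e^(−rT) = 0.585599
E₀ = V₀·N(d₁) − D·e^(−rT)·N(d₂)
   = 558.0721·0.938491 − 297.2084·0.585599·0.586818 = 421.612935
B₀ = V₀ − E₀ = 558.0721 − 421.612935 = 136.459165

E0=421.6129 B0=136.4592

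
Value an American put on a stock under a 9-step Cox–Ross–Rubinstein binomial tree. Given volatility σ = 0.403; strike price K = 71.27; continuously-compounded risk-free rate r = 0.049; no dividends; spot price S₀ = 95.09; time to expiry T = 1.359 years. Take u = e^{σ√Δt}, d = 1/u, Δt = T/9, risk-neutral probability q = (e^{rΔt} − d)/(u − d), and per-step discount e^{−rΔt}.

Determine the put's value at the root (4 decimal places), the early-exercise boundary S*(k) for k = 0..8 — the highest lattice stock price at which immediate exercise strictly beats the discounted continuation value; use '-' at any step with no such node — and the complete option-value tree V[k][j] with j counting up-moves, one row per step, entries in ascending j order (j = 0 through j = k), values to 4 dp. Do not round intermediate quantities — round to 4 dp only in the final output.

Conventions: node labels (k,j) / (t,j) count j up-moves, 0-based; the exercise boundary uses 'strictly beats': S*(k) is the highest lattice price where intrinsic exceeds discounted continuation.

Δt=0.15100, u=1.16953, d=0.85505, q=0.48454, disc=e^(-rΔt)=0.99263
k=9 terminal: V=max(K-S,0) → 48.0406 39.4969 27.8109 11.8268 0.0000 0.0000 0.0000 0.0000 0.0000 0.0000
k=8: j=0 S=27.1674 intr=44.1026 cont=43.5772 V=44.1026[EX]; j=1 S=37.1595 intr=34.1105 cont=33.5851 V=34.1105[EX]; j=2 S=50.8267 intr=20.4433 cont=19.9179 V=20.4433[EX]; j=3 S=69.5206 intr=1.7494 cont=6.0512 V=6.0512[hold]; j=4 S=95.0900 intr=0.0000 cont=0.0000 V=0.0000[hold]; j=5 S=130.0638 intr=0.0000 cont=0.0000 V=0.0000[hold]; j=6 S=177.9008 intr=0.0000 cont=0.0000 V=0.0000[hold]; j=7 S=243.3322 intr=0.0000 cont=0.0000 V=0.0000[hold]; j=8 S=332.8290 intr=0.0000 cont=0.0000 V=0.0000[hold]  S*(8)=50.8267
k=7: j=0 S=31.7731 intr=39.4969 cont=38.9715 V=39.4969[EX]; j=1 S=43.4591 intr=27.8109 cont=27.2855 V=27.8109[EX]; j=2 S=59.4432 intr=11.8268 cont=13.3704 V=13.3704[hold]; j=3 S=81.3063 intr=0.0000 cont=3.0961 V=3.0961[hold]; j=4 S=111.2105 intr=0.0000 cont=0.0000 V=0.0000[hold]; j=5 S=152.1133 intr=0.0000 cont=0.0000 V=0.0000[hold]; j=6 S=208.0601 intr=0.0000 cont=0.0000 V=0.0000[hold]; j=7 S=284.5839 intr=0.0000 cont=0.0000 V=0.0000[hold]  S*(7)=43.4591
k=6: j=0 S=37.1595 intr=34.1105 cont=33.5851 V=34.1105[EX]; j=1 S=50.8267 intr=20.4433 cont=20.6604 V=20.6604[hold]; j=2 S=69.5206 intr=1.7494 cont=8.3302 V=8.3302[hold]; j=3 S=95.0900 intr=0.0000 cont=1.5842 V=1.5842[hold]; j=4 S=130.0638 intr=0.0000 cont=0.0000 V=0.0000[hold]; j=5 S=177.9008 intr=0.0000 cont=0.0000 V=0.0000[hold]; j=6 S=243.3322 intr=0.0000 cont=0.0000 V=0.0000[hold]  S*(6)=37.1595
k=5: j=0 S=43.4591 intr=27.8109 cont=27.3899 V=27.8109[EX]; j=1 S=59.4432 intr=11.8268 cont=14.5776 V=14.5776[hold]; j=2 S=81.3063 intr=0.0000 cont=5.0241 V=5.0241[hold]; j=3 S=111.2105 intr=0.0000 cont=0.8105 V=0.8105[hold]; j=4 S=152.1133 intr=0.0000 cont=0.0000 V=0.0000[hold]; j=5 S=208.0601 intr=0.0000 cont=0.0000 V=0.0000[hold]  S*(5)=43.4591
k=4: j=0 S=50.8267 intr=20.4433 cont=21.2410 V=21.2410[hold]; j=1 S=69.5206 intr=1.7494 cont=9.8752 V=9.8752[hold]; j=2 S=95.0900 intr=0.0000 cont=2.9605 V=2.9605[hold]; j=3 S=130.0638 intr=0.0000 cont=0.4147 V=0.4147[hold]; j=4 S=177.9008 intr=0.0000 cont=0.0000 V=0.0000[hold]  S*(4)=-
k=3: j=0 S=59.4432 intr=11.8268 cont=15.6178 V=15.6178[hold]; j=1 S=81.3063 intr=0.0000 cont=6.4766 V=6.4766[hold]; j=2 S=111.2105 intr=0.0000 cont=1.7142 V=1.7142[hold]; j=3 S=152.1133 intr=0.0000 cont=0.2122 V=0.2122[hold]  S*(3)=-
k=2: j=0 S=69.5206 intr=1.7494 cont=11.1060 V=11.1060[hold]; j=1 S=95.0900 intr=0.0000 cont=4.1383 V=4.1383[hold]; j=2 S=130.0638 intr=0.0000 cont=0.9791 V=0.9791[hold]  S*(2)=-
k=1: j=0 S=81.3063 intr=0.0000 cont=7.6729 V=7.6729[hold]; j=1 S=111.2105 intr=0.0000 cont=2.5883 V=2.5883[hold]  S*(1)=-
k=0: j=0 S=95.0900 intr=0.0000 cont=5.1708 V=5.1708[hold]  S*(0)=-

price = 5.1708
boundary = - - - - - 43.4591 37.1595 43.4591 50.8267
tree:
5.1708
7.6729 2.5883
11.1060 4.1383 0.9791
15.6178 6.4766 1.7142 0.2122
21.2410 9.8752 2.9605 0.4147 0.0000
27.8109 14.5776 5.0241 0.8105 0.0000 0.0000
34.1105 20.6604 8.3302 1.5842 0.0000 0.0000 0.0000
39.4969 27.8109 13.3704 3.0961 0.0000 0.0000 0.0000 0.0000
44.1026 34.1105 20.4433 6.0512 0.0000 0.0000 0.0000 0.0000 0.0000
48.0406 39.4969 27.8109 11.8268 0.0000 0.0000 0.0000 0.0000 0.0000 0.0000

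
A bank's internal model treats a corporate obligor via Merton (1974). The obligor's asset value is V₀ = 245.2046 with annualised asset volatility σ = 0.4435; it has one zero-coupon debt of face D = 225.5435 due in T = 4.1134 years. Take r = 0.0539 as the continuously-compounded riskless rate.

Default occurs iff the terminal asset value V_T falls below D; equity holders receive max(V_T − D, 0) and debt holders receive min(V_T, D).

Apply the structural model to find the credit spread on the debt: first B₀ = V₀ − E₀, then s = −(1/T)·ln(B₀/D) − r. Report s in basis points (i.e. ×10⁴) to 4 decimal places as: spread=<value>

spread=706.3640

With assets at 245.2046 and a single debt payment of 225.5435 at 4.1134 years:
d₁ = [ln(V₀/D) + (r + σ²/2)T] / (σ√T)
   = [ln(245.2046/225.5435) + (0.0539 + 0.5·0.4435²)·4.1134] / (0.4435·√4.1134)
   = [0.083580 + 0.626249] / 0.899485 = 0.789150
d₂ = d₁ − σ√T = 0.789150 − 0.899485 = -0.110335
N(d₁) = 0.784988,  N(d₂) = 0.456072,  e^(−rT) = 0.801146
E₀ = V₀·N(d₁) − D·e^(−rT)·N(d₂)
   = 245.2046·0.784988 − 225.5435·0.801146·0.456072 = 110.073552
B₀ = V₀ − E₀ = 245.2046 − 110.073552 = 135.131048
spread = −(1/T)·ln(B₀/D) − r = −(1/4.1134)·ln(135.131048/225.5435) − 0.0539 = 0.07063640
in basis points: 0.07063640 × 10⁴ = 706.3640 bp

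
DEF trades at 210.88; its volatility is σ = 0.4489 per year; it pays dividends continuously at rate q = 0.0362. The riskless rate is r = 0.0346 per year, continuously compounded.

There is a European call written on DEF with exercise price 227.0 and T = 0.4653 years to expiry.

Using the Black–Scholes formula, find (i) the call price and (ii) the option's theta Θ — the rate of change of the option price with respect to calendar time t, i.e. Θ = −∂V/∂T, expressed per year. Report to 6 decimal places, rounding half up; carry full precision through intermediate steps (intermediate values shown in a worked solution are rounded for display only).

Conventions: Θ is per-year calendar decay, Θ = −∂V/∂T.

σ√T = 0.4489·√0.4653 = 0.306208
d₁ = (ln(S/K) + (r−q+σ²/2)T) / (σ√T) = (ln(210.88/227.0) + (0.0346−0.0362+0.4489²/2)·0.4653) / 0.306208 = (-0.073661 + 0.046137) / 0.306208 = -0.089886
d₂ = d₁ − σ√T = -0.089886 − 0.306208 = -0.396093
e^{−rT} = 0.984030
e^{−qT} = 0.983297
N(d₁) = 0.464189,  N(d₂) = 0.346018
Call price V = S·e^{−qT}·N(d₁) − K·e^{−rT}·N(d₂) = 96.253183 − 77.291689 = 18.961495
φ(d₁) = (1/√(2π))·e^{−d₁²/2} = 0.397334
Θ = −S·e^{−qT}·φ(d₁)·σ/(2√T) + q·S·e^{−qT}·N(d₁) − r·K·e^{−rT}·N(d₂) = −27.109963 + 3.484365 − 2.674292 = -26.299890

price = 18.961495
Θ = -26.299890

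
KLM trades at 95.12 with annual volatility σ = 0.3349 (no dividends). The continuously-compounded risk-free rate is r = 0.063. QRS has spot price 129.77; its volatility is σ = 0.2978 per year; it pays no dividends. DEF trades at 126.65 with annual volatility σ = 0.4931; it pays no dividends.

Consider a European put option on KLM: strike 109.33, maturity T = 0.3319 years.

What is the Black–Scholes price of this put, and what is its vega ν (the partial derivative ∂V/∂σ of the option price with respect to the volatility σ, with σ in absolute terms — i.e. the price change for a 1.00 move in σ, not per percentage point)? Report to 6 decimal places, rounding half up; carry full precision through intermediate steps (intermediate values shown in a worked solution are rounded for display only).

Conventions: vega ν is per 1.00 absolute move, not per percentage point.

σ√T = 0.3349·√0.3319 = 0.192938
d₁ = (ln(S/K) + (r+σ²/2)T) / (σ√T) = (ln(95.12/109.33) + (0.063+0.3349²/2)·0.3319) / 0.192938 = (-0.139232 + 0.039522) / 0.192938 = -0.516793
d₂ = d₁ − σ√T = -0.516793 − 0.192938 = -0.709732
e^{−rT} = 0.979307
N(−d₁) = 0.697350,  N(−d₂) = 0.761065
Put price V = K·e^{−rT}·N(−d₂) − S·N(−d₁) = 81.485428 − 66.331904 = 15.153525
φ(d₁) = (1/√(2π))·e^{−d₁²/2} = 0.349072
ν = S·φ(d₁)·√T = 19.128940

price = 15.153525
ν = 19.128940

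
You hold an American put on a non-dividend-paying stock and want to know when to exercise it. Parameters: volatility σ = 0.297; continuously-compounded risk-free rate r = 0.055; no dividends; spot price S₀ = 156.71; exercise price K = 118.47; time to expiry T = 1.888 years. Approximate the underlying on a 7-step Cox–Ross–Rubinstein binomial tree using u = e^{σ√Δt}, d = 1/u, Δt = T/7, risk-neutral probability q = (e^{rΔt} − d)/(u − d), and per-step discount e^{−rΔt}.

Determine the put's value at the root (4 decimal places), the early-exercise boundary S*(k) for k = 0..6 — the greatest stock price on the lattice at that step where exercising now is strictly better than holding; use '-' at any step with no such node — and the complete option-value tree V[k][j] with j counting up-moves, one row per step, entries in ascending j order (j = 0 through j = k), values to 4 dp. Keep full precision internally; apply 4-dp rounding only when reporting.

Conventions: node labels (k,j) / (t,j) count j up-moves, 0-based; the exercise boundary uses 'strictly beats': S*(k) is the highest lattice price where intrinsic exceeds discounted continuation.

Δt=0.26971  u=1.16678  d=0.85706  q=0.50977  discount=0.98528
step 7 (expiry): payoffs max(K−S,0) = 65.2365 45.9997 19.8115 0.0000 0.0000 0.0000 0.0000 0.0000
step 6: (k=6,j=0): S=62.1116, K−S=56.3584, hold=54.6140 ⇒ V=56.3584 exercise | (k=6,j=1): S=84.5566, K−S=33.9134, hold=32.1690 ⇒ V=33.9134 exercise | (k=6,j=2): S=115.1124, K−S=3.3576, hold=9.5692 ⇒ V=9.5692 continue | (k=6,j=3): S=156.7100, K−S=0.0000, hold=0.0000 ⇒ V=0.0000 continue | (k=6,j=4): S=213.3396, K−S=0.0000, hold=0.0000 ⇒ V=0.0000 continue | (k=6,j=5): S=290.4331, K−S=0.0000, hold=0.0000 ⇒ V=0.0000 continue | (k=6,j=6): S=395.3855, K−S=0.0000, hold=0.0000 ⇒ V=0.0000 continue  boundary S*=84.5566
step 5: (k=5,j=0): S=72.4703, K−S=45.9997, hold=44.2553 ⇒ V=45.9997 exercise | (k=5,j=1): S=98.6585, K−S=19.8115, hold=21.1868 ⇒ V=21.1868 continue | (k=5,j=2): S=134.3103, K−S=0.0000, hold=4.6220 ⇒ V=4.6220 continue | (k=5,j=3): S=182.8454, K−S=0.0000, hold=0.0000 ⇒ V=0.0000 continue | (k=5,j=4): S=248.9194, K−S=0.0000, hold=0.0000 ⇒ V=0.0000 continue | (k=5,j=5): S=338.8702, K−S=0.0000, hold=0.0000 ⇒ V=0.0000 continue  boundary S*=72.4703
step 4: (k=4,j=0): S=84.5566, K−S=33.9134, hold=32.8598 ⇒ V=33.9134 exercise | (k=4,j=1): S=115.1124, K−S=3.3576, hold=12.5550 ⇒ V=12.5550 continue | (k=4,j=2): S=156.7100, K−S=0.0000, hold=2.2325 ⇒ V=2.2325 continue | (k=4,j=3): S=213.3396, K−S=0.0000, hold=0.0000 ⇒ V=0.0000 continue | (k=4,j=4): S=290.4331, K−S=0.0000, hold=0.0000 ⇒ V=0.0000 continue  boundary S*=84.5566
step 3: (k=3,j=0): S=98.6585, K−S=19.8115, hold=22.6865 ⇒ V=22.6865 continue | (k=3,j=1): S=134.3103, K−S=0.0000, hold=7.1855 ⇒ V=7.1855 continue | (k=3,j=2): S=182.8454, K−S=0.0000, hold=1.0783 ⇒ V=1.0783 continue | (k=3,j=3): S=248.9194, K−S=0.0000, hold=0.0000 ⇒ V=0.0000 continue  boundary S*=-
step 2: (k=2,j=0): S=115.1124, K−S=3.3576, hold=14.5669 ⇒ V=14.5669 continue | (k=2,j=1): S=156.7100, K−S=0.0000, hold=4.0123 ⇒ V=4.0123 continue | (k=2,j=2): S=213.3396, K−S=0.0000, hold=0.5208 ⇒ V=0.5208 continue  boundary S*=-
step 1: (k=1,j=0): S=134.3103, K−S=0.0000, hold=9.0512 ⇒ V=9.0512 continue | (k=1,j=1): S=182.8454, K−S=0.0000, hold=2.1996 ⇒ V=2.1996 continue  boundary S*=-
step 0: (k=0,j=0): S=156.7100, K−S=0.0000, hold=5.4766 ⇒ V=5.4766 continue  boundary S*=-

price = 5.4766
boundary = - - - - 84.5566 72.4703 84.5566
tree:
5.4766
9.0512 2.1996
14.5669 4.0123 0.5208
22.6865 7.1855 1.0783 0.0000
33.9134 12.5550 2.2325 0.0000 0.0000
45.9997 21.1868 4.6220 0.0000 0.0000 0.0000
56.3584 33.9134 9.5692 0.0000 0.0000 0.0000 0.0000
65.2365 45.9997 19.8115 0.0000 0.0000 0.0000 0.0000 0.0000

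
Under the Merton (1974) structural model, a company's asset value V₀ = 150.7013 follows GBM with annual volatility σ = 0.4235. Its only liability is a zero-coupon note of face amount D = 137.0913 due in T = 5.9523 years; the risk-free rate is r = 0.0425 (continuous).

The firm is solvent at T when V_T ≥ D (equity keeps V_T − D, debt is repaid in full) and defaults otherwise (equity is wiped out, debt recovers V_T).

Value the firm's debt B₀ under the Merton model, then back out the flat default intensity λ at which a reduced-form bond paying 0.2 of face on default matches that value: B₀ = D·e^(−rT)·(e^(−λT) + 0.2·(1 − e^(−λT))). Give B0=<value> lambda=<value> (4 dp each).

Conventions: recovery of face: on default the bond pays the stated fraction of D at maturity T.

Apply the equity-as-call identities (strike 137.0913, horizon 5.9523 years):
d₁ = [ln(V₀/D) + (r + σ²/2)T] / (σ√T)
   = [ln(150.7013/137.0913) + (0.0425 + 0.5·0.4235²)·5.9523] / (0.4235·√5.9523)
   = [0.094653 + 0.786752] / 1.033227 = 0.853060
d₂ = d₁ − σ√T = 0.853060 − 1.033227 = -0.180167
N(d₁) = 0.803187,  N(d₂) = 0.428511,  e^(−rT) = 0.776489
E₀ = V₀·N(d₁) − D·e^(−rT)·N(d₂)
   = 150.7013·0.803187 − 137.0913·0.776489·0.428511 = 75.426409
B₀ = V₀ − E₀ = 150.7013 − 75.426409 = 75.274891
e^(−λT) = (B₀·e^(rT)/D − 0.2)/(1 − 0.2) = (75.2749·1.287848/137.0913 − 0.2)/0.8 = 0.63392410
λ = −ln(0.63392410)/5.9523 = 0.076580

B0=75.2749 lambda=0.0766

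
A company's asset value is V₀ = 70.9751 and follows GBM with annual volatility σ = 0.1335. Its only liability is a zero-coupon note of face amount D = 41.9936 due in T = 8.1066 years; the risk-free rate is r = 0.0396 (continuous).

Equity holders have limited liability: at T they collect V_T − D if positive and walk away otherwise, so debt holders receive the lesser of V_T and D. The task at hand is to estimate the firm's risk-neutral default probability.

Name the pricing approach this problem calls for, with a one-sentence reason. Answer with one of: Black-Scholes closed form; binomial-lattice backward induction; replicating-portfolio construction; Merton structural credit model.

Key observation: the question is about default risk generated by asset-value dynamics against a debt face of 41.9936 — the structural framework prices exactly that.

framework: Merton structural credit model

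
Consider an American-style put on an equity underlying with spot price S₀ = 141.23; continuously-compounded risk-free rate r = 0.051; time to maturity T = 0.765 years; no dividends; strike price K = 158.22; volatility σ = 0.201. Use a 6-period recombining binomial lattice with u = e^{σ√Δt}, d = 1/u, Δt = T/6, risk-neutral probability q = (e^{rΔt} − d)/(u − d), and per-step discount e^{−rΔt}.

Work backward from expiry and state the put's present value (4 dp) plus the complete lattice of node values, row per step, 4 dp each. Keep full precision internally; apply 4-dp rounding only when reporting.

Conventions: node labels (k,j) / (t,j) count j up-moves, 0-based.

Δt=0.12750  u=1.07441  d=0.93074  q=0.52747  discount=0.99352
step 6 (expiry): payoffs max(K−S,0) = 66.4063 52.2343 35.8747 16.9900 0.0000 0.0000 0.0000
k=5: (k=5,j=0): S=98.6455, K−S=59.5745, hold=58.5490 ⇒ V=59.5745 exercise | (k=5,j=1): S=113.8721, K−S=44.3479, hold=43.3224 ⇒ V=44.3479 exercise | (k=5,j=2): S=131.4489, K−S=26.7711, hold=25.7456 ⇒ V=26.7711 exercise | (k=5,j=3): S=151.7389, K−S=6.4811, hold=7.9762 ⇒ V=7.9762 continue | (k=5,j=4): S=175.1607, K−S=0.0000, hold=0.0000 ⇒ V=0.0000 continue | (k=5,j=5): S=202.1978, K−S=0.0000, hold=0.0000 ⇒ V=0.0000 continue
k=4: (k=4,j=0): S=105.9857, K−S=52.2343, hold=51.2088 ⇒ V=52.2343 exercise | (k=4,j=1): S=122.3453, K−S=35.8747, hold=34.8493 ⇒ V=35.8747 exercise | (k=4,j=2): S=141.2300, K−S=16.9900, hold=16.7480 ⇒ V=16.9900 exercise | (k=4,j=3): S=163.0297, K−S=0.0000, hold=3.7445 ⇒ V=3.7445 continue | (k=4,j=4): S=188.1943, K−S=0.0000, hold=0.0000 ⇒ V=0.0000 continue
k=3: (k=3,j=0): S=113.8721, K−S=44.3479, hold=43.3224 ⇒ V=44.3479 exercise | (k=3,j=1): S=131.4489, K−S=26.7711, hold=25.7456 ⇒ V=26.7711 exercise | (k=3,j=2): S=151.7389, K−S=6.4811, hold=9.9385 ⇒ V=9.9385 continue | (k=3,j=3): S=175.1607, K−S=0.0000, hold=1.7579 ⇒ V=1.7579 continue
k=2: (k=2,j=0): S=122.3453, K−S=35.8747, hold=34.8493 ⇒ V=35.8747 exercise | (k=2,j=1): S=141.2300, K−S=16.9900, hold=17.7764 ⇒ V=17.7764 continue | (k=2,j=2): S=163.0297, K−S=0.0000, hold=5.5870 ⇒ V=5.5870 continue
k=1: (k=1,j=0): S=131.4489, K−S=26.7711, hold=26.1577 ⇒ V=26.7711 exercise | (k=1,j=1): S=151.7389, K−S=6.4811, hold=11.2733 ⇒ V=11.2733 continue
k=0: (k=0,j=0): S=141.2300, K−S=16.9900, hold=18.4759 ⇒ V=18.4759 continue

price = 18.4759
tree:
18.4759
26.7711 11.2733
35.8747 17.7764 5.5870
44.3479 26.7711 9.9385 1.7579
52.2343 35.8747 16.9900 3.7445 0.0000
59.5745 44.3479 26.7711 7.9762 0.0000 0.0000
66.4063 52.2343 35.8747 16.9900 0.0000 0.0000 0.0000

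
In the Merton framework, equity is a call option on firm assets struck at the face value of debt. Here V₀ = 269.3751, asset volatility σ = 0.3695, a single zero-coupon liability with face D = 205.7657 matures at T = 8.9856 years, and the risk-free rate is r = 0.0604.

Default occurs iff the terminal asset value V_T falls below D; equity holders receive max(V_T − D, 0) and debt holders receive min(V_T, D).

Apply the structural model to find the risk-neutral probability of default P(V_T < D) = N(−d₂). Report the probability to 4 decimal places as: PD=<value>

Equity is a call on the firm's assets struck at D = 205.7657:
d₁ = [ln(V₀/D) + (r + σ²/2)T] / (σ√T)
   = [ln(269.3751/205.7657) + (0.0604 + 0.5·0.3695²)·8.9856] / (0.3695·√8.9856)
   = [0.269367 + 1.156133] / 1.107613 = 1.287002
d₂ = d₁ − σ√T = 1.287002 − 1.107613 = 0.179389
risk-neutral PD = N(−d₂) = N(-0.179389) = 0.428816

PD=0.4288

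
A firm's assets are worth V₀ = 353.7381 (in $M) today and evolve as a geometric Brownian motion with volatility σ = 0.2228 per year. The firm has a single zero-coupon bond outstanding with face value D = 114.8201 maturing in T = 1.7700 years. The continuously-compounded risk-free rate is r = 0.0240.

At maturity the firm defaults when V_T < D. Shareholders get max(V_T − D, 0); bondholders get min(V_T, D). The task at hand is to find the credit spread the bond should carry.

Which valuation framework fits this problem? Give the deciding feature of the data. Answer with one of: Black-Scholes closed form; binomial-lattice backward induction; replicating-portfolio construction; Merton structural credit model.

framework: Merton structural credit model

Key observation: the data describe a firm's assets (V₀ = 353.7381, GBM) and a single zero-coupon debt of face 114.8201, so credit quantities follow from equity-as-call in the structural model.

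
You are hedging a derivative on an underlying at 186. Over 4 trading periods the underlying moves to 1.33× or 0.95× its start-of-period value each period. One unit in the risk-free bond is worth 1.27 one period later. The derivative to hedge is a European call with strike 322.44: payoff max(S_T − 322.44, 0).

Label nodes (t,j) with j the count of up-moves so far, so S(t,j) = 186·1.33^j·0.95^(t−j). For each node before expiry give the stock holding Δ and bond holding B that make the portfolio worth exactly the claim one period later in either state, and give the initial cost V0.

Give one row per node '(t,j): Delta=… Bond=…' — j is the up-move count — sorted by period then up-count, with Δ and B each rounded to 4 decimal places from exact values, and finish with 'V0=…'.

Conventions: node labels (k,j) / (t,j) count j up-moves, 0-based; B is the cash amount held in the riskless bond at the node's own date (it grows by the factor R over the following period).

Since d<R<u, set p* = (R−d)/(u−d) = 0.8421; price each node as the discounted p*-expectation of its children.
Payoffs at expiry: V(4,0)=0.0000, V(4,1)=0.0000, V(4,2)=0.0000, V(4,3)=93.2710, V(4,4)=259.5553
(3,0): S=159.4717. Δ = (V_up−V_dn)/(S_up−S_dn) = (0.0000−0.0000)/(212.0974−151.4982) = 0.0000. V = [p*·0.0000 + (1−p*)·0.0000]/1.27 = 0.0000. B = V − Δ·S = 0.0000.
(3,1): S=223.2605. Δ = (V_up−V_dn)/(S_up−S_dn) = (0.0000−0.0000)/(296.9364−212.0974) = 0.0000. V = [p*·0.0000 + (1−p*)·0.0000]/1.27 = 0.0000. B = V − Δ·S = 0.0000.
(3,2): S=312.5646. Δ = (V_up−V_dn)/(S_up−S_dn) = (93.2710−0.0000)/(415.7110−296.9364) = 0.7853. V = [p*·93.2710 + (1−p*)·0.0000]/1.27 = 61.8456. B = V − Δ·S = -183.6042.
(3,3): S=437.5905. Δ = (V_up−V_dn)/(S_up−S_dn) = (259.5553−93.2710)/(581.9953−415.7110) = 1.0000. V = [p*·259.5553 + (1−p*)·93.2710]/1.27 = 183.7007. B = V − Δ·S = -253.8898.
(2,0): S=167.8650. Δ = (V_up−V_dn)/(S_up−S_dn) = (0.0000−0.0000)/(223.2604−159.4717) = 0.0000. V = [p*·0.0000 + (1−p*)·0.0000]/1.27 = 0.0000. B = V − Δ·S = 0.0000.
(2,1): S=235.0110. Δ = (V_up−V_dn)/(S_up−S_dn) = (61.8456−0.0000)/(312.5646−223.2605) = 0.6925. V = [p*·61.8456 + (1−p*)·0.0000]/1.27 = 41.0083. B = V − Δ·S = -121.7434.
(2,2): S=329.0154. Δ = (V_up−V_dn)/(S_up−S_dn) = (183.7007−61.8456)/(437.5905−312.5646) = 0.9746. V = [p*·183.7007 + (1−p*)·61.8456]/1.27 = 129.4964. B = V − Δ·S = -191.1748.
(1,0): S=176.7000. Δ = (V_up−V_dn)/(S_up−S_dn) = (41.0083−0.0000)/(235.0110−167.8650) = 0.6107. V = [p*·41.0083 + (1−p*)·0.0000]/1.27 = 27.1916. B = V − Δ·S = -80.7250.
(1,1): S=247.3800. Δ = (V_up−V_dn)/(S_up−S_dn) = (129.4964−41.0083)/(329.0154−235.0110) = 0.9413. V = [p*·129.4964 + (1−p*)·41.0083]/1.27 = 90.9643. B = V − Δ·S = -141.8992.
(0,0): S=186.0000. Δ = (V_up−V_dn)/(S_up−S_dn) = (90.9643−27.1916)/(247.3800−176.7000) = 0.9023. V = [p*·90.9643 + (1−p*)·27.1916]/1.27 = 63.6968. B = V − Δ·S = -104.1261.
Verification: the root portfolio costs Δ(0,0)·S0 + B(0,0) = 63.6968, matching V0.

(0,0): Delta=0.9023 Bond=-104.1261
(1,0): Delta=0.6107 Bond=-80.7250
(1,1): Delta=0.9413 Bond=-141.8992
(2,0): Delta=0.0000 Bond=0.0000
(2,1): Delta=0.6925 Bond=-121.7434
(2,2): Delta=0.9746 Bond=-191.1748
(3,0): Delta=0.0000 Bond=0.0000
(3,1): Delta=0.0000 Bond=0.0000
(3,2): Delta=0.7853 Bond=-183.6042
(3,3): Delta=1.0000 Bond=-253.8898
V0=63.6968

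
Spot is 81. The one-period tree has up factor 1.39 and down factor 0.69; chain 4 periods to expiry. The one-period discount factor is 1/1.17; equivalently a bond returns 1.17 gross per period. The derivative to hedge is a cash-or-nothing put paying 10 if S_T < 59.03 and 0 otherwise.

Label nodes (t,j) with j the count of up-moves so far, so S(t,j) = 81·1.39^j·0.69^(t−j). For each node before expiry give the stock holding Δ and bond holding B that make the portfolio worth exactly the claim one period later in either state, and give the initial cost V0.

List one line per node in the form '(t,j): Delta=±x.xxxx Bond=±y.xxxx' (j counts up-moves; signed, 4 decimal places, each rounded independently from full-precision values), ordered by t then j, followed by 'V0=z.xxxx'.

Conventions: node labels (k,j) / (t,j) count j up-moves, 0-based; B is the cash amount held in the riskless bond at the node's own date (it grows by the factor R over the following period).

Since d<R<u, set p* = (R−d)/(u−d) = 0.6857; price each node as the discounted p*-expectation of its children.
Terminal payoffs: V(4,0)=10.0000, V(4,1)=10.0000, V(4,2)=0.0000, V(4,3)=0.0000, V(4,4)=0.0000
Node (3,0) S=26.6092: V=(p*·10.0000+(1−p*)·10.0000)/1.17=8.5470; Δ=(10.0000−10.0000)/(36.9868−18.3604)=0.0000; B=V−Δ·S=8.5470
Node (3,1) S=53.6041: V=(p*·0.0000+(1−p*)·10.0000)/1.17=2.6862; Δ=(0.0000−10.0000)/(74.5097−36.9868)=-0.2665; B=V−Δ·S=16.9719
Node (3,2) S=107.9851: V=(p*·0.0000+(1−p*)·0.0000)/1.17=0.0000; Δ=(0.0000−0.0000)/(150.0992−74.5097)=0.0000; B=V−Δ·S=0.0000
Node (3,3) S=217.5351: V=(p*·0.0000+(1−p*)·0.0000)/1.17=0.0000; Δ=(0.0000−0.0000)/(302.3738−150.0992)=0.0000; B=V−Δ·S=0.0000
Node (2,0) S=38.5641: V=(p*·2.6862+(1−p*)·8.5470)/1.17=3.8702; Δ=(2.6862−8.5470)/(53.6041−26.6092)=-0.2171; B=V−Δ·S=12.2428
Node (2,1) S=77.6871: V=(p*·0.0000+(1−p*)·2.6862)/1.17=0.7216; Δ=(0.0000−2.6862)/(107.9851−53.6041)=-0.0494; B=V−Δ·S=4.5590
Node (2,2) S=156.5001: V=(p*·0.0000+(1−p*)·0.0000)/1.17=0.0000; Δ=(0.0000−0.0000)/(217.5351−107.9851)=0.0000; B=V−Δ·S=0.0000
Node (1,0) S=55.8900: V=(p*·0.7216+(1−p*)·3.8702)/1.17=1.4625; Δ=(0.7216−3.8702)/(77.6871−38.5641)=-0.0805; B=V−Δ·S=5.9606
Node (1,1) S=112.5900: V=(p*·0.0000+(1−p*)·0.7216)/1.17=0.1938; Δ=(0.0000−0.7216)/(156.5001−77.6871)=-0.0092; B=V−Δ·S=1.2246
Node (0,0) S=81.0000: V=(p*·0.1938+(1−p*)·1.4625)/1.17=0.5065; Δ=(0.1938−1.4625)/(112.5900−55.8900)=-0.0224; B=V−Δ·S=2.3189
Sanity check at the root: Δ(0,0)·S0 + B(0,0) reproduces V0 = 0.5065.

(0,0): Delta=-0.0224 Bond=2.3189
(1,0): Delta=-0.0805 Bond=5.9606
(1,1): Delta=-0.0092 Bond=1.2246
(2,0): Delta=-0.2171 Bond=12.2428
(2,1): Delta=-0.0494 Bond=4.5590
(2,2): Delta=0.0000 Bond=0.0000
(3,0): Delta=0.0000 Bond=8.5470
(3,1): Delta=-0.2665 Bond=16.9719
(3,2): Delta=0.0000 Bond=0.0000
(3,3): Delta=0.0000 Bond=0.0000
V0=0.5065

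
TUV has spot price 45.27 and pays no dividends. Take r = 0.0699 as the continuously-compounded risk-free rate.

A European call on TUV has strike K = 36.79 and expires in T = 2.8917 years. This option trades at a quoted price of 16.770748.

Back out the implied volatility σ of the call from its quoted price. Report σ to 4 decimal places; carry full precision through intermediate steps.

At σ = 0.2613 the Black–Scholes value reproduces the quote:
σ√T = 0.2613·√2.8917 = 0.444341
d₁ = (ln(S/K) + (r+σ²/2)T) / (σ√T) = (ln(45.27/36.79) + (0.0699+0.2613²/2)·2.8917) / 0.444341 = (0.207418 + 0.300849) / 0.444341 = 1.143869
d₂ = d₁ − σ√T = 1.143869 − 0.444341 = 0.699529
e^{−rT} = 0.816989
N(d₁) = 0.873661,  N(d₂) = 0.757889
V = S·N(d₁) − K·e^{−rT}·N(d₂) = 39.550637 − 22.779889 = 16.770748 (matching the quote); vega is positive throughout, so no other σ reproduces this price

sigma = 0.2613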